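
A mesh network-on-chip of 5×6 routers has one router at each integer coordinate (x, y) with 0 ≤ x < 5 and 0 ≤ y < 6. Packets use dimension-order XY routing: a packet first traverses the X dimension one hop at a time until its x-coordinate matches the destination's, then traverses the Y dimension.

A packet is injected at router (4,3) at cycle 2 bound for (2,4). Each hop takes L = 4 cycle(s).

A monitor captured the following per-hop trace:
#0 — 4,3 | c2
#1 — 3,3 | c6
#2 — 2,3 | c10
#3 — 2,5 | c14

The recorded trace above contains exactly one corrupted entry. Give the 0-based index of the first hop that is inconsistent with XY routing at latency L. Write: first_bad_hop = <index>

first_bad_hop = 3

check 1→ d=(-1,0) cyc+4: ok
check 2→ d=(-1,0) cyc+4: ok
check 3→ d=(0,2) cyc+4: BAD: non-unit step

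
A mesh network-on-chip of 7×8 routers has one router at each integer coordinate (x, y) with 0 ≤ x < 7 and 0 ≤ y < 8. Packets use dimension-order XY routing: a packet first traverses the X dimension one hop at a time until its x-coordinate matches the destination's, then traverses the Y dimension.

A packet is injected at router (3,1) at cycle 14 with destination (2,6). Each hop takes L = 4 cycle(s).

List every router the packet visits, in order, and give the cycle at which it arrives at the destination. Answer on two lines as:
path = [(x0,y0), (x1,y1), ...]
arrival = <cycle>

path = [(3,1), (2,1), (2,2), (2,3), (2,4), (2,5), (2,6)]
arrival = 38

  0. router=(3,1) cycle=14 (inject)
  1. router=(2,1) cycle=18 dir=W
  2. router=(2,2) cycle=22 dir=N
  3. router=(2,3) cycle=26 dir=N
  4. router=(2,4) cycle=30 dir=N
  5. router=(2,5) cycle=34 dir=N
  6. router=(2,6) cycle=38 dir=N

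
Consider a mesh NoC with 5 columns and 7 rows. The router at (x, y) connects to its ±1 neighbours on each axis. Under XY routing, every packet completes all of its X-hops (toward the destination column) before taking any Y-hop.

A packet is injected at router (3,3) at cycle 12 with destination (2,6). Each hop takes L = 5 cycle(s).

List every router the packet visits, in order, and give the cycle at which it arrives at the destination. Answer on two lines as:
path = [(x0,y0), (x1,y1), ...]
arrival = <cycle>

src (3,3)  cyc=12
W→(2,3)  cyc=17
N→(2,4)  cyc=22
N→(2,5)  cyc=27
N→(2,6)  cyc=32

path = [(3,3), (2,3), (2,4), (2,5), (2,6)]
arrival = 32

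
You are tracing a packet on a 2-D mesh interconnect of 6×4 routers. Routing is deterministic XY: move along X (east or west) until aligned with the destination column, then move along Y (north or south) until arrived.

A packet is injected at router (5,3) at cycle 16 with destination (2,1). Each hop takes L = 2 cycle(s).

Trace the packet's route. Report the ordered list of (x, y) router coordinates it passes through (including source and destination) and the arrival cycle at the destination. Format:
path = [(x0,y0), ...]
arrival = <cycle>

t=16: at (5,3)
t=18: at (4,3) after W
t=20: at (3,3) after W
t=22: at (2,3) after W
t=24: at (2,2) after S
t=26: at (2,1) after S

path = [(5,3), (4,3), (3,3), (2,3), (2,2), (2,1)]
arrival = 26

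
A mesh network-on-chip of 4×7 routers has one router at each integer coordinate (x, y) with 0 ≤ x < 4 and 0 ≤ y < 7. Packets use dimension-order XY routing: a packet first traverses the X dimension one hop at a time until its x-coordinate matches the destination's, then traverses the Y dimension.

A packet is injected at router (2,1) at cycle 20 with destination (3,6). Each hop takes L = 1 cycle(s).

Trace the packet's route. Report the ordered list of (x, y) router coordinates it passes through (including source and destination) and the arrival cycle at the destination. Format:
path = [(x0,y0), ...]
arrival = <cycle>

src (2,1)  cyc=20
E→(3,1)  cyc=21
N→(3,2)  cyc=22
N→(3,3)  cyc=23
N→(3,4)  cyc=24
N→(3,5)  cyc=25
N→(3,6)  cyc=26

path = [(2,1), (3,1), (3,2), (3,3), (3,4), (3,5), (3,6)]
arrival = 26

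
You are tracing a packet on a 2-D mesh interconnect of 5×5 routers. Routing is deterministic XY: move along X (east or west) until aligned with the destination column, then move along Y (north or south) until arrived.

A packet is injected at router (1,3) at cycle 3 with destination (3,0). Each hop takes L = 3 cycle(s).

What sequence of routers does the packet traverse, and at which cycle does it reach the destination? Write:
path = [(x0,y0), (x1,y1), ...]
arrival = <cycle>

src (1,3)  cyc=3
E→(2,3)  cyc=6
E→(3,3)  cyc=9
S→(3,2)  cyc=12
S→(3,1)  cyc=15
S→(3,0)  cyc=18

path = [(1,3), (2,3), (3,3), (3,2), (3,1), (3,0)]
arrival = 18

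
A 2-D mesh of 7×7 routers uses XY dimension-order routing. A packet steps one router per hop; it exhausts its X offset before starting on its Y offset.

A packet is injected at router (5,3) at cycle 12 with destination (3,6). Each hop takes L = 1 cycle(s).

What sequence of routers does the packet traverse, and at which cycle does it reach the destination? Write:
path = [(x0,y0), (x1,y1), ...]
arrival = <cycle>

#0 — 5,3 | c12
#1 — 4,3 | c13 | W
#2 — 3,3 | c14 | W
#3 — 3,4 | c15 | N
#4 — 3,5 | c16 | N
#5 — 3,6 | c17 | N

path = [(5,3), (4,3), (3,3), (3,4), (3,5), (3,6)]
arrival = 17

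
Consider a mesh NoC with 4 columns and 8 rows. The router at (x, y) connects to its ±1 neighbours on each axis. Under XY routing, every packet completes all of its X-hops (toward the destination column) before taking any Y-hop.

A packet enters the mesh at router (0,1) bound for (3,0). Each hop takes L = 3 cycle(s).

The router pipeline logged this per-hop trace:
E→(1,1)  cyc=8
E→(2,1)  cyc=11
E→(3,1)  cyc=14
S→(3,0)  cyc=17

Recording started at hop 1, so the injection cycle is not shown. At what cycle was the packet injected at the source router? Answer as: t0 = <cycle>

t0 = 5

The first recorded entry is hop 1 at cycle 8.
Therefore t0 = 8 − L = 5.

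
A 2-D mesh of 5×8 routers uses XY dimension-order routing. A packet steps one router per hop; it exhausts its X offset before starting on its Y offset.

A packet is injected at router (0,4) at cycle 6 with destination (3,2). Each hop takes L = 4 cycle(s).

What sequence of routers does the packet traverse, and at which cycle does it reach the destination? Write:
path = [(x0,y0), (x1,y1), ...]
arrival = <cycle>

  0. router=(0,4) cycle=6 (inject)
  1. router=(1,4) cycle=10 dir=E
  2. router=(2,4) cycle=14 dir=E
  3. router=(3,4) cycle=18 dir=E
  4. router=(3,3) cycle=22 dir=S
  5. router=(3,2) cycle=26 dir=S

path = [(0,4), (1,4), (2,4), (3,4), (3,3), (3,2)]
arrival = 26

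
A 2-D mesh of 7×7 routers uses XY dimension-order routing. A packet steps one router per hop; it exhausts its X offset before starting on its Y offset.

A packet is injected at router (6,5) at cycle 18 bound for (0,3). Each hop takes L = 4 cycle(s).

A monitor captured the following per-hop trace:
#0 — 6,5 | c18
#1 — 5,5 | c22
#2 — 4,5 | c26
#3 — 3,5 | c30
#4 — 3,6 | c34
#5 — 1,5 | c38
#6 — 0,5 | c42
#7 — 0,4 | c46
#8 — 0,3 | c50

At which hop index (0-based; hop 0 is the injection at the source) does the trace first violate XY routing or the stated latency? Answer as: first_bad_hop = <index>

first_bad_hop = 4

check 1→ d=(-1,0) cyc+4: ok
check 2→ d=(-1,0) cyc+4: ok
check 3→ d=(-1,0) cyc+4: ok
check 4→ d=(0,1) cyc+4: BAD: Y-move but x=3≠0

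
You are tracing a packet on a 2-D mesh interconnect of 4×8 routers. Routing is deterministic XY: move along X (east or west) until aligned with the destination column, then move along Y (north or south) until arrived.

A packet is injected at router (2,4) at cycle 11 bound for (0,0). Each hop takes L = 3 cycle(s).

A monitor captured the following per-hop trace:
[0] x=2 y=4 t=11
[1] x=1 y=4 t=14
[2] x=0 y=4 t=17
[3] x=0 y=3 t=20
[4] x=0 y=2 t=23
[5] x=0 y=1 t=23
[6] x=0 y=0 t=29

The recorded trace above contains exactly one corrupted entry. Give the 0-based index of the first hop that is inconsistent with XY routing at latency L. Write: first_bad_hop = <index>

  1: Δx=-1 Δy=+0 Δt=3 [ok]
  2: Δx=-1 Δy=+0 Δt=3 [ok]
  3: Δx=+0 Δy=-1 Δt=3 [ok]
  4: Δx=+0 Δy=-1 Δt=3 [ok]
  5: Δx=+0 Δy=-1 Δt=0 [BAD: Δcyc=0≠L]

first_bad_hop = 5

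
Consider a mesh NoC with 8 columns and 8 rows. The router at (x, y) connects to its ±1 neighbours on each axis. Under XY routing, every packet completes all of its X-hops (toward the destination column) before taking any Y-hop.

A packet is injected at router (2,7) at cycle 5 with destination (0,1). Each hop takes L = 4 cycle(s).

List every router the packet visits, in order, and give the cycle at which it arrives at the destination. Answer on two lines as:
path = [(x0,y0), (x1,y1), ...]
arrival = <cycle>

path = [(2,7), (1,7), (0,7), (0,6), (0,5), (0,4), (0,3), (0,2), (0,1)]
arrival = 37

t=5: at (2,7)
t=9: at (1,7) after W
t=13: at (0,7) after W
t=17: at (0,6) after S
t=21: at (0,5) after S
t=25: at (0,4) after S
t=29: at (0,3) after S
t=33: at (0,2) after S
t=37: at (0,1) after S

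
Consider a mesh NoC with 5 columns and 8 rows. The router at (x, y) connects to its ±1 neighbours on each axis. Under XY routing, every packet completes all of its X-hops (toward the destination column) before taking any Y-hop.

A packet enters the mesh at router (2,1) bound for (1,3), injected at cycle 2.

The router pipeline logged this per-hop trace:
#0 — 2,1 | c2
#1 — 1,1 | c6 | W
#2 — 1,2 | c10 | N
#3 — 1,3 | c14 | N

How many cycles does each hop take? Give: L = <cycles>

From hop 0 (2) to hop 1 (6): +4 cycles.
Each hop adds L, hence L = 4.

L = 4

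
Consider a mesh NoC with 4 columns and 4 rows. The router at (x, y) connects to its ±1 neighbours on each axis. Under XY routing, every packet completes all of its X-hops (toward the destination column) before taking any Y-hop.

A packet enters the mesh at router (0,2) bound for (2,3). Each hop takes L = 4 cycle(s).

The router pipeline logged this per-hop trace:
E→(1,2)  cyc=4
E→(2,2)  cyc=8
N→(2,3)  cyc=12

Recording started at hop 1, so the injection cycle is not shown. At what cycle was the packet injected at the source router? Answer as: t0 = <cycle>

t0 = 0

At hop 1 the cycle is 4; in general cyc_k = t0 + kL.
So t0 = 4 − 1·4 = 0.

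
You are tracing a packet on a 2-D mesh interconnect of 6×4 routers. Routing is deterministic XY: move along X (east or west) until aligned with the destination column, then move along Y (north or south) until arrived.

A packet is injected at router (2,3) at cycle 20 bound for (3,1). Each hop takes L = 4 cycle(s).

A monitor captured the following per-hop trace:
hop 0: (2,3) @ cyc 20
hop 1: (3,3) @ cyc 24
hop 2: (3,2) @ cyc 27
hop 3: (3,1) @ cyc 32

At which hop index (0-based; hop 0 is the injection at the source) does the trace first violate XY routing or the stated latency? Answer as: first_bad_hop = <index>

first_bad_hop = 2

hop 1: step (+1,+0), +4 cyc — ok
hop 2: step (+0,-1), +3 cyc — BAD: Δcyc=3≠L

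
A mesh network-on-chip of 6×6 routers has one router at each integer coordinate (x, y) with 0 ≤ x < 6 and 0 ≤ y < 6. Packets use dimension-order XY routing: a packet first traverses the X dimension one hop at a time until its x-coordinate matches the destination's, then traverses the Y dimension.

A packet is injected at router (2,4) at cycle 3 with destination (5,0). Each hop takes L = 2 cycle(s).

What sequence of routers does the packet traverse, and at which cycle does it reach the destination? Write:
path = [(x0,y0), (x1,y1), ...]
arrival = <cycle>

hop 0: (2,4) @ cyc 3
hop 1: (3,4) @ cyc 5  [E]
hop 2: (4,4) @ cyc 7  [E]
hop 3: (5,4) @ cyc 9  [E]
hop 4: (5,3) @ cyc 11  [S]
hop 5: (5,2) @ cyc 13  [S]
hop 6: (5,1) @ cyc 15  [S]
hop 7: (5,0) @ cyc 17  [S]

path = [(2,4), (3,4), (4,4), (5,4), (5,3), (5,2), (5,1), (5,0)]
arrival = 17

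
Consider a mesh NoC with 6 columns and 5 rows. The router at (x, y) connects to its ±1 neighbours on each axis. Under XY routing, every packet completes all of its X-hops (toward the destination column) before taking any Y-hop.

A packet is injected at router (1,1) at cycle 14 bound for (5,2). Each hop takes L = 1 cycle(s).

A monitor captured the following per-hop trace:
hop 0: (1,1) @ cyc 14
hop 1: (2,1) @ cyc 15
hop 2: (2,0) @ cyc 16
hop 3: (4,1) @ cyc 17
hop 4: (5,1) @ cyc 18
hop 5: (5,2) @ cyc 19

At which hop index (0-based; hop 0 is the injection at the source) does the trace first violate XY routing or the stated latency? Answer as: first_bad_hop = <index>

hop 1: step (+1,+0), +1 cyc — ok
hop 2: step (+0,-1), +1 cyc — BAD: Y-move but x=2≠5

first_bad_hop = 2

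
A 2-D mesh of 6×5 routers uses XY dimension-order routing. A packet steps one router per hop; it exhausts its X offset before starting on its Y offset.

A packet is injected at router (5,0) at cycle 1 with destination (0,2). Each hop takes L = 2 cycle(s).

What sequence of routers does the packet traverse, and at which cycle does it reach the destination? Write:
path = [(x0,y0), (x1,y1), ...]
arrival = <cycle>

[0] x=5 y=0 t=1
[1] x=4 y=0 t=3 →W
[2] x=3 y=0 t=5 →W
[3] x=2 y=0 t=7 →W
[4] x=1 y=0 t=9 →W
[5] x=0 y=0 t=11 →W
[6] x=0 y=1 t=13 →N
[7] x=0 y=2 t=15 →N

path = [(5,0), (4,0), (3,0), (2,0), (1,0), (0,0), (0,1), (0,2)]
arrival = 15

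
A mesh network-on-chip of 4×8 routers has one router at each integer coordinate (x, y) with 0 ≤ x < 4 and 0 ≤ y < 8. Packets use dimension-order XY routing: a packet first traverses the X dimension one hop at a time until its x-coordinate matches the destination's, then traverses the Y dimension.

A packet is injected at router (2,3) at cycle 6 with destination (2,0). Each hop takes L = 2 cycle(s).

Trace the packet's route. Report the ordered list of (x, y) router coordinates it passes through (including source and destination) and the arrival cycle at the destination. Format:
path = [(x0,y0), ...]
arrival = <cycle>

#0 — 2,3 | c6
#1 — 2,2 | c8 | S
#2 — 2,1 | c10 | S
#3 — 2,0 | c12 | S

path = [(2,3), (2,2), (2,1), (2,0)]
arrival = 12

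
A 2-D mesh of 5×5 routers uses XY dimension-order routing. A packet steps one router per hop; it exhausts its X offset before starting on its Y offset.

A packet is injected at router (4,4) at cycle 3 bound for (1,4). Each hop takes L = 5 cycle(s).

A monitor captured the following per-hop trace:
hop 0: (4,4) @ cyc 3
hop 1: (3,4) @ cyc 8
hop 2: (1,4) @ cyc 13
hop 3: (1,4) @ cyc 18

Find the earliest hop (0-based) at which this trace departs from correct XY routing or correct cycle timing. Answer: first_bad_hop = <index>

first_bad_hop = 2

hop 1: step (-1,+0), +5 cyc — ok
hop 2: step (-2,+0), +5 cyc — BAD: non-unit step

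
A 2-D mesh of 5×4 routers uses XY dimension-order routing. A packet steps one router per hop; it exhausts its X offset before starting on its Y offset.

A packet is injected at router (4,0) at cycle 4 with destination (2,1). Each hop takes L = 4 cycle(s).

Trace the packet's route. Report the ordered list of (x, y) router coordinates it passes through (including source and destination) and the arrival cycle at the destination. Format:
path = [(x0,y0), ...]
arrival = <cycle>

  0. router=(4,0) cycle=4 (inject)
  1. router=(3,0) cycle=8 dir=W
  2. router=(2,0) cycle=12 dir=W
  3. router=(2,1) cycle=16 dir=N

path = [(4,0), (3,0), (2,0), (2,1)]
arrival = 16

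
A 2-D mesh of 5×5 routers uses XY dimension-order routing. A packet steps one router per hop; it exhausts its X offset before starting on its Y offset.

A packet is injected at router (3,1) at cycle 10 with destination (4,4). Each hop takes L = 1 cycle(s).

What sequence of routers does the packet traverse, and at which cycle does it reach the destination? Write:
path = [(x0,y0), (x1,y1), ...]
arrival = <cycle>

hop 0: (3,1) @ cyc 10
hop 1: (4,1) @ cyc 11  [E]
hop 2: (4,2) @ cyc 12  [N]
hop 3: (4,3) @ cyc 13  [N]
hop 4: (4,4) @ cyc 14  [N]

path = [(3,1), (4,1), (4,2), (4,3), (4,4)]
arrival = 14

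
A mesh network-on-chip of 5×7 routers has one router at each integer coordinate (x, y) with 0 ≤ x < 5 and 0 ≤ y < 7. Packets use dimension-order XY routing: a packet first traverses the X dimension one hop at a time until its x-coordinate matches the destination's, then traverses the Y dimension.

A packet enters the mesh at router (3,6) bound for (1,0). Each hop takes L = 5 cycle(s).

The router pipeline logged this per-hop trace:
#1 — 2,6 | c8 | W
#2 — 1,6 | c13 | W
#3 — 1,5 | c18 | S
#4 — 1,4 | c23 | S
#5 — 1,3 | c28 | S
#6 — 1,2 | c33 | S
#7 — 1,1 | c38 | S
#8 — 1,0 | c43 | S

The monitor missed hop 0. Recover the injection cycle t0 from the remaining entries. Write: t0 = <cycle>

At hop 1 the cycle is 8; in general cyc_k = t0 + kL.
So t0 = 8 − 1·5 = 3.

t0 = 3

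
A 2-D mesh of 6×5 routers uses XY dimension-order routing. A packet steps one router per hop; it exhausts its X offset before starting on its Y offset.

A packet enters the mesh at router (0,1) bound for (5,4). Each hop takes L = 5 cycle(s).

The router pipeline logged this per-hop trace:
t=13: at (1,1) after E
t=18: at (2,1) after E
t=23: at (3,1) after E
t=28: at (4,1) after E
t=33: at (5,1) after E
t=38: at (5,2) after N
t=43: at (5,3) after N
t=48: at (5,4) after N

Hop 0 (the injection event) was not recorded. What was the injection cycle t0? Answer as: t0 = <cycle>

t0 = 8

Hop 1 reached at cycle 13; hop k is at t0 + k·L.
Subtract one hop: t0 = 13 − 5 = 8.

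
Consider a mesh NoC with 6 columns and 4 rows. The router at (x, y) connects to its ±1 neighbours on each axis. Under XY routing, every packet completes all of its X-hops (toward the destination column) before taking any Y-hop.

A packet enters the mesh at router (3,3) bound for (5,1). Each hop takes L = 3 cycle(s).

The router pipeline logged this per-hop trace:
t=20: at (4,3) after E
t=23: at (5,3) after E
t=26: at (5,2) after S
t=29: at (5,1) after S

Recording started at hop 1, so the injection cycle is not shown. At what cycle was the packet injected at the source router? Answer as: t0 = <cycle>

The first recorded entry is hop 1 at cycle 20.
Therefore t0 = 20 − L = 17.

t0 = 17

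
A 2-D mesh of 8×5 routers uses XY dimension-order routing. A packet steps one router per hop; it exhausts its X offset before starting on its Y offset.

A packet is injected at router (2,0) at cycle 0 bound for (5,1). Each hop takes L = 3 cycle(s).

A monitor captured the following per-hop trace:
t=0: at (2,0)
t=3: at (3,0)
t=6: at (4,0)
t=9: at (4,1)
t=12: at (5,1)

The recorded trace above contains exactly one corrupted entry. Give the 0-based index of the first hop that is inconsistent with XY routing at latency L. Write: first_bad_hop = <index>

check 1→ d=(1,0) cyc+3: ok
check 2→ d=(1,0) cyc+3: ok
check 3→ d=(0,1) cyc+3: BAD: Y-move but x=4≠5

first_bad_hop = 3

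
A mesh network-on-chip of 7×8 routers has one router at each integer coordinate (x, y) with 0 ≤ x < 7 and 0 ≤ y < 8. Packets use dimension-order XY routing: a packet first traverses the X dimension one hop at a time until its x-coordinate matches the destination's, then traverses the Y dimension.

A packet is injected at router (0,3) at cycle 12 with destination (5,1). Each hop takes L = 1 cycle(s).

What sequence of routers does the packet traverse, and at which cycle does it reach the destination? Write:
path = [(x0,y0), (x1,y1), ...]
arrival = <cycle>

src (0,3)  cyc=12
E→(1,3)  cyc=13
E→(2,3)  cyc=14
E→(3,3)  cyc=15
E→(4,3)  cyc=16
E→(5,3)  cyc=17
S→(5,2)  cyc=18
S→(5,1)  cyc=19

path = [(0,3), (1,3), (2,3), (3,3), (4,3), (5,3), (5,2), (5,1)]
arrival = 19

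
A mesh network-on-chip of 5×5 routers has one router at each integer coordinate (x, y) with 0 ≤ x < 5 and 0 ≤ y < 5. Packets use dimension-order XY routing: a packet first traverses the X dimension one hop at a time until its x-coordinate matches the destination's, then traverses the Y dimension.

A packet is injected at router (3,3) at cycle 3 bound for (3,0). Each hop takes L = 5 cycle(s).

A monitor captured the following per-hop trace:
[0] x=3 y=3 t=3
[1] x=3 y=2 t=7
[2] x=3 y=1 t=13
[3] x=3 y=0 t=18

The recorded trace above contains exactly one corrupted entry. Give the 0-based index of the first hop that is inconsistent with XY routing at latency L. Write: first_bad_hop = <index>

check 1→ d=(0,-1) cyc+4: BAD: Δcyc=4≠L

first_bad_hop = 1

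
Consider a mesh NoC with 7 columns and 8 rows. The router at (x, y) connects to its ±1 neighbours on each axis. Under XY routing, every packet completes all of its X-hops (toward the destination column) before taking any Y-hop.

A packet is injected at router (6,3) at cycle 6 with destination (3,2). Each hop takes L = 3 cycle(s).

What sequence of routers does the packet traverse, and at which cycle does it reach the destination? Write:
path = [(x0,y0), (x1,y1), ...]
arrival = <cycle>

path = [(6,3), (5,3), (4,3), (3,3), (3,2)]
arrival = 18

t=6: at (6,3)
t=9: at (5,3) after W
t=12: at (4,3) after W
t=15: at (3,3) after W
t=18: at (3,2) after S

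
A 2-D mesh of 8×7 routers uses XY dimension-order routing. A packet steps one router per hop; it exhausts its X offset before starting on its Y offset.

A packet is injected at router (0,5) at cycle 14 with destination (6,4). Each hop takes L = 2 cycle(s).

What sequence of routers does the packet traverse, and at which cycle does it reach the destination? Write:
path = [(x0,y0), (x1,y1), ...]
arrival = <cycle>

path = [(0,5), (1,5), (2,5), (3,5), (4,5), (5,5), (6,5), (6,4)]
arrival = 28

[0] x=0 y=5 t=14
[1] x=1 y=5 t=16 →E
[2] x=2 y=5 t=18 →E
[3] x=3 y=5 t=20 →E
[4] x=4 y=5 t=22 →E
[5] x=5 y=5 t=24 →E
[6] x=6 y=5 t=26 →E
[7] x=6 y=4 t=28 →S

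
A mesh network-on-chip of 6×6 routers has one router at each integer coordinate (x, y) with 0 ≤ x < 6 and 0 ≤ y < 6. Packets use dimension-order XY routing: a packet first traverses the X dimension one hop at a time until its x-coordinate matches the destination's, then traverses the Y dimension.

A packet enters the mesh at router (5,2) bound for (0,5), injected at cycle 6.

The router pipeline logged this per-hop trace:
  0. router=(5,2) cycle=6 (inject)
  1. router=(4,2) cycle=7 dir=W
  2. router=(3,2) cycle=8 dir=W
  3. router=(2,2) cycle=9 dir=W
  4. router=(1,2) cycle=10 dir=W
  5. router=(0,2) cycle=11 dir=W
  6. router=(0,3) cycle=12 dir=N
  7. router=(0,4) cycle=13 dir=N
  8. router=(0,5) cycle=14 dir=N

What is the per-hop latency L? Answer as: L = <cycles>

Δcyc across hop 0→1: 7 − 6 = 1.
That increment is L by definition: L = 1.

L = 1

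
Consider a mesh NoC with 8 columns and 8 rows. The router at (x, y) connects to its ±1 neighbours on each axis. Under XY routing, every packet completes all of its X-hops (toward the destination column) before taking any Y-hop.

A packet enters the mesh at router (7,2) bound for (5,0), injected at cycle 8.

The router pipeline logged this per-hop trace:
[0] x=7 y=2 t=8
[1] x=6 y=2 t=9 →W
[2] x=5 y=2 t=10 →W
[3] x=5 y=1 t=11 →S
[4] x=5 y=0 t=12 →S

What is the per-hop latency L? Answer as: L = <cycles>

Between hops 0 and 1 the cycle counter advances 9 − 8 = 1.
Each hop adds L, hence L = 1.

L = 1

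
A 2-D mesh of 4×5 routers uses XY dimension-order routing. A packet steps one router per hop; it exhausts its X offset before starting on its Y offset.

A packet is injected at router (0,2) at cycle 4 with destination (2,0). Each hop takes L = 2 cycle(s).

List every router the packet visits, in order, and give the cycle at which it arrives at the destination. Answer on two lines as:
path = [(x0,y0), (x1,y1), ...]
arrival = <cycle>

src (0,2)  cyc=4
E→(1,2)  cyc=6
E→(2,2)  cyc=8
S→(2,1)  cyc=10
S→(2,0)  cyc=12

path = [(0,2), (1,2), (2,2), (2,1), (2,0)]
arrival = 12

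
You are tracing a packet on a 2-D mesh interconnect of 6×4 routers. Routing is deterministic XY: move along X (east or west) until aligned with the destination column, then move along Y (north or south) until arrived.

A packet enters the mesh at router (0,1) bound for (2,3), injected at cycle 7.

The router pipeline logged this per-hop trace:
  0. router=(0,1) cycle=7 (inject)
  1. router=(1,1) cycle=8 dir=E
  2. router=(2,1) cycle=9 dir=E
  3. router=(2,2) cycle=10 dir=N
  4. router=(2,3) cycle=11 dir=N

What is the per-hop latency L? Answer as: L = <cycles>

L = 1

Between hops 0 and 1 the cycle counter advances 8 − 7 = 1.
That increment is L by definition: L = 1.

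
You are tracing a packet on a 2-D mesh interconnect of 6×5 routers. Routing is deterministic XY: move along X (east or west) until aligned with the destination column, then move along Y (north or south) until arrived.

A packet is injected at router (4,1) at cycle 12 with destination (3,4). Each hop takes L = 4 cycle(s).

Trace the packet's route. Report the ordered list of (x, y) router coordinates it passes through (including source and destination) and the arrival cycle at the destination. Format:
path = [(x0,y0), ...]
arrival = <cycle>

hop 0: (4,1) @ cyc 12
hop 1: (3,1) @ cyc 16  [W]
hop 2: (3,2) @ cyc 20  [N]
hop 3: (3,3) @ cyc 24  [N]
hop 4: (3,4) @ cyc 28  [N]

path = [(4,1), (3,1), (3,2), (3,3), (3,4)]
arrival = 28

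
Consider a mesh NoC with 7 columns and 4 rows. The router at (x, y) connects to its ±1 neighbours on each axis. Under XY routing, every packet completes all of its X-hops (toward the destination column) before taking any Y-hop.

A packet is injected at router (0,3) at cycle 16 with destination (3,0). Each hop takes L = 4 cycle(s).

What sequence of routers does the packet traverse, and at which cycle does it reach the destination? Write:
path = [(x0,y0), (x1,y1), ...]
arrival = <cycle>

path = [(0,3), (1,3), (2,3), (3,3), (3,2), (3,1), (3,0)]
arrival = 40

#0 — 0,3 | c16
#1 — 1,3 | c20 | E
#2 — 2,3 | c24 | E
#3 — 3,3 | c28 | E
#4 — 3,2 | c32 | S
#5 — 3,1 | c36 | S
#6 — 3,0 | c40 | S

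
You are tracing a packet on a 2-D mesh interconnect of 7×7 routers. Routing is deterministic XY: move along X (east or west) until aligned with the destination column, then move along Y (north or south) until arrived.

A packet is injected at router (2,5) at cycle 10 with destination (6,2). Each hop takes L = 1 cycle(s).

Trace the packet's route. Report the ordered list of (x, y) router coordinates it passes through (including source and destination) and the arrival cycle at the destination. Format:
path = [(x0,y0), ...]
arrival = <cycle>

path = [(2,5), (3,5), (4,5), (5,5), (6,5), (6,4), (6,3), (6,2)]
arrival = 17

t=10: at (2,5)
t=11: at (3,5) after E
t=12: at (4,5) after E
t=13: at (5,5) after E
t=14: at (6,5) after E
t=15: at (6,4) after S
t=16: at (6,3) after S
t=17: at (6,2) after S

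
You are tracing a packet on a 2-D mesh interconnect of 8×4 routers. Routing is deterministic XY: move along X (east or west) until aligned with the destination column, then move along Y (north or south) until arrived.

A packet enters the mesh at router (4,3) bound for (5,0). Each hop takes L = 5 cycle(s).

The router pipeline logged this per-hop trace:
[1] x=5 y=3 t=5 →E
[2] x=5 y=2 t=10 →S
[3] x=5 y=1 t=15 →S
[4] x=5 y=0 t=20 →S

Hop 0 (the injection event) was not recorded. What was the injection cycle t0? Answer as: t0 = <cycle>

cyc[1] = 5 and cyc[k] = t0 + k·L for every k.
So t0 = 5 − 1·5 = 0.

t0 = 0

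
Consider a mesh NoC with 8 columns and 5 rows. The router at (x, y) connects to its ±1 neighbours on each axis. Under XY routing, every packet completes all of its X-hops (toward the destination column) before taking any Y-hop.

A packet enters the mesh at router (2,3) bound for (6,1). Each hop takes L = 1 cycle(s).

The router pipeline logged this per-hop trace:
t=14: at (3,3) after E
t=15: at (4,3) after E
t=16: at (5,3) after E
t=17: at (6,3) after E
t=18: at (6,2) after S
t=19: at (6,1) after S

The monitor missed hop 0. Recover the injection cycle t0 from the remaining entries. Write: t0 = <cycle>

t0 = 13

Hop 1 reached at cycle 14; hop k is at t0 + k·L.
Subtract one hop: t0 = 14 − 1 = 13.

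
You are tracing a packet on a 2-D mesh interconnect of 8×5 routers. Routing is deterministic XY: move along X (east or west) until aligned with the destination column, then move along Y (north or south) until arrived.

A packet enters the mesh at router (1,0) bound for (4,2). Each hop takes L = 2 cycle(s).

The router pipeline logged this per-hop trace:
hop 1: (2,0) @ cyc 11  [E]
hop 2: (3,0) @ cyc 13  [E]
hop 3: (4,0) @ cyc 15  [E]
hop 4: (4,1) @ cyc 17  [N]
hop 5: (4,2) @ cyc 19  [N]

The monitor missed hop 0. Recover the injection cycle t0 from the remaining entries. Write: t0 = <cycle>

At hop 1 the cycle is 11; in general cyc_k = t0 + kL.
t0 = cyc[1] − L = 11 − 2 = 9.

t0 = 9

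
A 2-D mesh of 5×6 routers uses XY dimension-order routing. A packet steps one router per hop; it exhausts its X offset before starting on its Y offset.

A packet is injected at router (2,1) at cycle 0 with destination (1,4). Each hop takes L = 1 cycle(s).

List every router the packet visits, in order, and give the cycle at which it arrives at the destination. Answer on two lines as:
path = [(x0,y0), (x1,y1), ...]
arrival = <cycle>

path = [(2,1), (1,1), (1,2), (1,3), (1,4)]
arrival = 4

t=0: at (2,1)
t=1: at (1,1) after W
t=2: at (1,2) after N
t=3: at (1,3) after N
t=4: at (1,4) after N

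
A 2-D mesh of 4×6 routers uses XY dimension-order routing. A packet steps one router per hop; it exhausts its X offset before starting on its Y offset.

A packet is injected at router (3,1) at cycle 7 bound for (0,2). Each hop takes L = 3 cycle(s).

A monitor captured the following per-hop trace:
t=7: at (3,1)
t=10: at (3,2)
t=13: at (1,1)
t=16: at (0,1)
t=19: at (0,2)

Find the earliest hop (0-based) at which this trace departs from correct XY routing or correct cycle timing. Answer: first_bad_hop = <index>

first_bad_hop = 1

check 1→ d=(0,1) cyc+3: BAD: Y-move but x=3≠0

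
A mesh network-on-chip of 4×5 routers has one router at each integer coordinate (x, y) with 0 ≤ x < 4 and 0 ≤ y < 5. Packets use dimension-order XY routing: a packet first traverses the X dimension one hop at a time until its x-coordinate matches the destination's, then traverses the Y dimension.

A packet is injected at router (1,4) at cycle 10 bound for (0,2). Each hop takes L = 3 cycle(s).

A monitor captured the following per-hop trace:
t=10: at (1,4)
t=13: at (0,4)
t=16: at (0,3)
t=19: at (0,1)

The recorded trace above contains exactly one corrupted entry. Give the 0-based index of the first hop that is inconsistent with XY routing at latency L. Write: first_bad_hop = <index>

hop 1: step (-1,+0), +3 cyc — ok
hop 2: step (+0,-1), +3 cyc — ok
hop 3: step (+0,-2), +3 cyc — BAD: non-unit step

first_bad_hop = 3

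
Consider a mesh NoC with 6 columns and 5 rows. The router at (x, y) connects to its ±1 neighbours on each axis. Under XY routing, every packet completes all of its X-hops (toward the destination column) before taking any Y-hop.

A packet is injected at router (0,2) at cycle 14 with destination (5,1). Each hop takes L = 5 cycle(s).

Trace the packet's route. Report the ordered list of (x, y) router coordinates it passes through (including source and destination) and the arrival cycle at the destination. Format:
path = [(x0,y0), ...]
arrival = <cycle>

path = [(0,2), (1,2), (2,2), (3,2), (4,2), (5,2), (5,1)]
arrival = 44

  0. router=(0,2) cycle=14 (inject)
  1. router=(1,2) cycle=19 dir=E
  2. router=(2,2) cycle=24 dir=E
  3. router=(3,2) cycle=29 dir=E
  4. router=(4,2) cycle=34 dir=E
  5. router=(5,2) cycle=39 dir=E
  6. router=(5,1) cycle=44 dir=S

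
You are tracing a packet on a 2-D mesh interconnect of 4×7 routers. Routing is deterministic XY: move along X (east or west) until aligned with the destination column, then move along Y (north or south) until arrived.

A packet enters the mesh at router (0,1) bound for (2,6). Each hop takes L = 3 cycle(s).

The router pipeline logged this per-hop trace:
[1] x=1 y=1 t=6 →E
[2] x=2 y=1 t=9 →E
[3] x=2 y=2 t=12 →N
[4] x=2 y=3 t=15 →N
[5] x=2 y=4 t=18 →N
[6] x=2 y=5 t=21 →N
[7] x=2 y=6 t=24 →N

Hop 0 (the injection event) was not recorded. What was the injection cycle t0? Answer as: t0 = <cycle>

cyc[1] = 6 and cyc[k] = t0 + k·L for every k.
So t0 = 6 − 1·3 = 3.

t0 = 3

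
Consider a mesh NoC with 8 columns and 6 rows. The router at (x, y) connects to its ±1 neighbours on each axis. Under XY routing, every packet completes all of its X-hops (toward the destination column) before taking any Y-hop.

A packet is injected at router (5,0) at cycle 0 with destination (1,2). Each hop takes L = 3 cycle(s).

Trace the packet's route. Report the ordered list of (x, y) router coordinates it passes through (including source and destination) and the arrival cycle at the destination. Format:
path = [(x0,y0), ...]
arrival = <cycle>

path = [(5,0), (4,0), (3,0), (2,0), (1,0), (1,1), (1,2)]
arrival = 18

#0 — 5,0 | c0
#1 — 4,0 | c3 | W
#2 — 3,0 | c6 | W
#3 — 2,0 | c9 | W
#4 — 1,0 | c12 | W
#5 — 1,1 | c15 | N
#6 — 1,2 | c18 | N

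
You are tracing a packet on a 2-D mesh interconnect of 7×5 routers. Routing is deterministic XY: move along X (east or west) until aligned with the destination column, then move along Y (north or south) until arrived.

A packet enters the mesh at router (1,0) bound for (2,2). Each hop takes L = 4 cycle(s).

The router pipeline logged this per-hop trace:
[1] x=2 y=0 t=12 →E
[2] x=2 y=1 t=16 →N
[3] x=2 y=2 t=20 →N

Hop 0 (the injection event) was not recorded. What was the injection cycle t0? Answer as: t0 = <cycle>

t0 = 8

At hop 1 the cycle is 12; in general cyc_k = t0 + kL.
t0 = cyc[1] − L = 12 − 4 = 8.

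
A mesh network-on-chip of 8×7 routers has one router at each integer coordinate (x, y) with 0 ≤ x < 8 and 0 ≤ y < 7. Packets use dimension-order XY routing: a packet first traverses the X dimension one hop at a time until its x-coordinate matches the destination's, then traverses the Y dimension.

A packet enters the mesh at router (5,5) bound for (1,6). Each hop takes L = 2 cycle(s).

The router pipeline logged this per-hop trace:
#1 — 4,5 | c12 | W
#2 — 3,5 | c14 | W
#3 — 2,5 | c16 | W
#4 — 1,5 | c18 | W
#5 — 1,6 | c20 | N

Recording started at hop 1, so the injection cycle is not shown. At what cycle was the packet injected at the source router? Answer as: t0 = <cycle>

t0 = 10

cyc[1] = 12 and cyc[k] = t0 + k·L for every k.
Therefore t0 = 12 − L = 10.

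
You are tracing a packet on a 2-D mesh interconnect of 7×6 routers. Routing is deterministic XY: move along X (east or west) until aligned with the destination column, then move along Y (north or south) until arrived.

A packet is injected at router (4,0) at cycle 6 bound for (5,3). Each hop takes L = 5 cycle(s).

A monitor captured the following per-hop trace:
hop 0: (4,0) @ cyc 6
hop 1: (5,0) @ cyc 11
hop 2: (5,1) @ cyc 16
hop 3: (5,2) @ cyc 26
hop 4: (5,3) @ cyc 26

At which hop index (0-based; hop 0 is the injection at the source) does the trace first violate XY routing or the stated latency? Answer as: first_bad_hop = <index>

check 1→ d=(1,0) cyc+5: ok
check 2→ d=(0,1) cyc+5: ok
check 3→ d=(0,1) cyc+10: BAD: Δcyc=10≠L

first_bad_hop = 3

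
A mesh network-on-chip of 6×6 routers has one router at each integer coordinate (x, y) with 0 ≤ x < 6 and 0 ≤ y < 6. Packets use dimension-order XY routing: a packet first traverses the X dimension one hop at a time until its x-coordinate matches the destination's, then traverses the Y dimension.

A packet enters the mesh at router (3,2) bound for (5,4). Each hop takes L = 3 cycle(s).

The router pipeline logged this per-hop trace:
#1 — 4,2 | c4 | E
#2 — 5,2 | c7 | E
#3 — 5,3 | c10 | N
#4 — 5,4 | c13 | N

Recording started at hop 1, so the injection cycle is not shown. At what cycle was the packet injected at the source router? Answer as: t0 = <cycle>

t0 = 1

At hop 1 the cycle is 4; in general cyc_k = t0 + kL.
t0 = cyc[1] − L = 4 − 3 = 1.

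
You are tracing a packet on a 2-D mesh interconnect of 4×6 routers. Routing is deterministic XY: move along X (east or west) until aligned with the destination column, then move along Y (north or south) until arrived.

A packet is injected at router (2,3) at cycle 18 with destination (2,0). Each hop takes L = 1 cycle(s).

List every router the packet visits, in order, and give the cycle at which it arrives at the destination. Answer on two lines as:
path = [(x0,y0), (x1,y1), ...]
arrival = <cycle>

t=18: at (2,3)
t=19: at (2,2) after S
t=20: at (2,1) after S
t=21: at (2,0) after S

path = [(2,3), (2,2), (2,1), (2,0)]
arrival = 21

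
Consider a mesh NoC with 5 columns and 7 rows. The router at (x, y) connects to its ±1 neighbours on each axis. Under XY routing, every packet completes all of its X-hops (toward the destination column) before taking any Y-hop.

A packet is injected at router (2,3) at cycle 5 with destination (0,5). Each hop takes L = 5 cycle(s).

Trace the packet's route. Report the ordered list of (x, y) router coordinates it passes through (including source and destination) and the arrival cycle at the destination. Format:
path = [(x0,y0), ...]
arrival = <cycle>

path = [(2,3), (1,3), (0,3), (0,4), (0,5)]
arrival = 25

src (2,3)  cyc=5
W→(1,3)  cyc=10
W→(0,3)  cyc=15
N→(0,4)  cyc=20
N→(0,5)  cyc=25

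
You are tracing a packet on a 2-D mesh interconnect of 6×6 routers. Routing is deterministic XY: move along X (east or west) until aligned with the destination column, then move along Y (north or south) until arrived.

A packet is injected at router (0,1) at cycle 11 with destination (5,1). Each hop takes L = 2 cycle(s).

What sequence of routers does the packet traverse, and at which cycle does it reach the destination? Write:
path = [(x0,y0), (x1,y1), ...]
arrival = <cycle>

#0 — 0,1 | c11
#1 — 1,1 | c13 | E
#2 — 2,1 | c15 | E
#3 — 3,1 | c17 | E
#4 — 4,1 | c19 | E
#5 — 5,1 | c21 | E

path = [(0,1), (1,1), (2,1), (3,1), (4,1), (5,1)]
arrival = 21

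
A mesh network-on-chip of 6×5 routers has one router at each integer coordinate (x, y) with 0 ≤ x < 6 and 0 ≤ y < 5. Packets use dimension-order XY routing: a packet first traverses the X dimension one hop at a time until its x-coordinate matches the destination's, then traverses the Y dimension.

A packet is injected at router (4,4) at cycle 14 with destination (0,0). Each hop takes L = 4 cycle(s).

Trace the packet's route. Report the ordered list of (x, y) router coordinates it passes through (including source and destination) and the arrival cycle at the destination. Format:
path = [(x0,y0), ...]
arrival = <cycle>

hop 0: (4,4) @ cyc 14
hop 1: (3,4) @ cyc 18  [W]
hop 2: (2,4) @ cyc 22  [W]
hop 3: (1,4) @ cyc 26  [W]
hop 4: (0,4) @ cyc 30  [W]
hop 5: (0,3) @ cyc 34  [S]
hop 6: (0,2) @ cyc 38  [S]
hop 7: (0,1) @ cyc 42  [S]
hop 8: (0,0) @ cyc 46  [S]

path = [(4,4), (3,4), (2,4), (1,4), (0,4), (0,3), (0,2), (0,1), (0,0)]
arrival = 46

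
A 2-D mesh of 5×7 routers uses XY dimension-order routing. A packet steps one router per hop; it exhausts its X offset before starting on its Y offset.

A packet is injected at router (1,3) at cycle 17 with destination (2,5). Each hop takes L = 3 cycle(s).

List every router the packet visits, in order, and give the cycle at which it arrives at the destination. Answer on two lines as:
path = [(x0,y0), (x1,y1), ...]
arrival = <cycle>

#0 — 1,3 | c17
#1 — 2,3 | c20 | E
#2 — 2,4 | c23 | N
#3 — 2,5 | c26 | N

path = [(1,3), (2,3), (2,4), (2,5)]
arrival = 26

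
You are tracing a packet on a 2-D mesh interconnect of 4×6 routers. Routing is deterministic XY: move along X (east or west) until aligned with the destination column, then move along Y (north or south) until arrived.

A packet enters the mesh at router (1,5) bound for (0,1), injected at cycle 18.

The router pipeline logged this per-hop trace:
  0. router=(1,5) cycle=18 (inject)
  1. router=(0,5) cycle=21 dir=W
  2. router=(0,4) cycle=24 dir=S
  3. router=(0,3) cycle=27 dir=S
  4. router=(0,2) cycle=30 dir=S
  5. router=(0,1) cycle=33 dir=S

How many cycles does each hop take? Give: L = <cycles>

L = 3

Between hops 0 and 1 the cycle counter advances 21 − 18 = 3.
That increment is L by definition: L = 3.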